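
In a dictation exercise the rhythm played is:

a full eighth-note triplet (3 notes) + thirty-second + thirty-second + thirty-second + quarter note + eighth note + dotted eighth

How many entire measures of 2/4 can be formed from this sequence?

1

One bar of 2/4 = 16 thirty-second notes.
Express everything in thirty-second notes: a full eighth-note triplet (3 notes) (three triplet eighths span one quarter) = 8; thirty-second = 1; thirty-second = 1; thirty-second = 1; quarter note = 8; eighth note = 4; dotted eighth = 6.
Total: 8 + 1 + 1 + 1 + 8 + 4 + 6 = 29.
29 ÷ 16 = 1 complete bar with 13 left over.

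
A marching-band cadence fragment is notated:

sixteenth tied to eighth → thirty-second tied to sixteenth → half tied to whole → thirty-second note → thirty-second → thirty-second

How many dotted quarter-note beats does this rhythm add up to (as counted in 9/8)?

One dotted quarter-note beat = 12 thirty-second notes.
Each duration in thirty-second notes: sixteenth tied to eighth (sixteenth + eighth) = 6; thirty-second tied to sixteenth (thirty-second + sixteenth) = 3; half tied to whole (half + whole) = 48; thirty-second note = 1; thirty-second = 1; thirty-second = 1.
Total: 6 + 3 + 48 + 1 + 1 + 1 = 60.
60 ÷ 12 = 5 beats.

5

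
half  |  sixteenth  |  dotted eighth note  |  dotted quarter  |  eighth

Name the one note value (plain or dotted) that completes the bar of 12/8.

quarter note

The bar of 12/8 = 24 sixteenth notes.
Convert each value to sixteenth notes: half = 8; sixteenth = 1; dotted eighth note = 3; dotted quarter = 6; eighth = 2.
Adding: 8 + 1 + 3 + 6 + 2 = 20.
Remaining: 24 − 20 = 4 sixteenth notes, which is a quarter note.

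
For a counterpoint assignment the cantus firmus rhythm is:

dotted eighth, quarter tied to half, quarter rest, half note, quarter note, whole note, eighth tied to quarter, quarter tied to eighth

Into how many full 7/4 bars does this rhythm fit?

2

One bar of 7/4 = 28 sixteenth notes.
Each duration in sixteenth notes: dotted eighth = 3; quarter tied to half (quarter + half) = 12; quarter rest = 4; half note = 8; quarter note = 4; whole note = 16; eighth tied to quarter (eighth + quarter) = 6; quarter tied to eighth (quarter + eighth) = 6.
Total: 3 + 12 + 4 + 8 + 4 + 16 + 6 + 6 = 59.
59 ÷ 28 = 2 complete bars with 3 left over.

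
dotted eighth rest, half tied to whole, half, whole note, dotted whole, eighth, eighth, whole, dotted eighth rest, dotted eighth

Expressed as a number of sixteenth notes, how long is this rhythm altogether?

101

Convert each value to sixteenth notes: dotted eighth rest = 3; half tied to whole (half + whole) = 24; half = 8; whole note = 16; dotted whole = 24; eighth = 2; eighth = 2; whole = 16; dotted eighth rest = 3; dotted eighth = 3.
Altogether 3 + 24 + 8 + 16 + 24 + 2 + 2 + 16 + 3 + 3 = 101 sixteenth notes.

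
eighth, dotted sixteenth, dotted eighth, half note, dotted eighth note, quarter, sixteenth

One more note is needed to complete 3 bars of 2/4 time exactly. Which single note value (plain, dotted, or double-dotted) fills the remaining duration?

3 bars of 2/4 = 48 thirty-second notes.
In thirty-second notes: eighth = 4; dotted sixteenth = 3; dotted eighth = 6; half note = 16; dotted eighth note = 6; quarter = 8; sixteenth = 2.
Total: 4 + 3 + 6 + 16 + 6 + 8 + 2 = 45.
Remaining: 48 − 45 = 3 thirty-second notes, which is a dotted sixteenth note.

dotted sixteenth note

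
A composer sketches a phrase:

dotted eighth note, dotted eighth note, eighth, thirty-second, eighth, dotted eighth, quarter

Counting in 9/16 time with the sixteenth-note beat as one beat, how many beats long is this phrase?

One sixteenth-note beat = 2 thirty-second notes.
Express everything in thirty-second notes: dotted eighth note = 6; dotted eighth note = 6; eighth = 4; thirty-second = 1; eighth = 4; dotted eighth = 6; quarter = 8.
Altogether 6 + 6 + 4 + 1 + 4 + 6 + 8 = 35.
35 ÷ 2 = 17.5 beats.

17.5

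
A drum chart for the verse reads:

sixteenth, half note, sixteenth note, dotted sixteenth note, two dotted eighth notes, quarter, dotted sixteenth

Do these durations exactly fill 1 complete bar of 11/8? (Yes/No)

No

One bar of 11/8 = 44 thirty-second notes.
Working in thirty-second notes: sixteenth = 2; half note = 16; sixteenth note = 2; dotted sixteenth note = 3; dotted eighth note = 6; dotted eighth note = 6; quarter = 8; dotted sixteenth = 3.
Altogether 2 + 16 + 2 + 3 + 6 + 6 + 8 + 3 = 46.
46 exceeds 44, so the answer is No.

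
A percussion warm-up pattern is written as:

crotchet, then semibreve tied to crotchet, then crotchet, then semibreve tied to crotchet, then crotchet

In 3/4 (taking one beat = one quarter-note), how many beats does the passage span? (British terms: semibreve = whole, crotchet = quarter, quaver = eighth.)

One quarter-note beat = 2 eighth notes.
In eighth notes: crotchet = 2; semibreve tied to crotchet (semibreve + crotchet) = 10; crotchet = 2; semibreve tied to crotchet (semibreve + crotchet) = 10; crotchet = 2.
Total: 2 + 10 + 2 + 10 + 2 = 26.
26 ÷ 2 = 13 beats.

13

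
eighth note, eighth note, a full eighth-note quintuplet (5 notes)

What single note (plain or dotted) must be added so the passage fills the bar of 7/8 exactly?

The bar of 7/8 = 7 eighth notes.
Express everything in eighth notes: eighth note = 1; eighth note = 1; a full eighth-note quintuplet (5 notes) (five quintuplet eighths span one half) = 4.
Adding: 1 + 1 + 4 = 6.
Remaining: 7 − 6 = 1 eighth note, which is a eighth note.

eighth note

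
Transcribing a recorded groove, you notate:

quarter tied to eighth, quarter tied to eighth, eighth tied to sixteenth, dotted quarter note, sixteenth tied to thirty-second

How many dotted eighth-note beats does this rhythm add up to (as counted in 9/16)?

One dotted eighth-note beat = 6 thirty-second notes.
Convert each value to thirty-second notes: quarter tied to eighth (quarter + eighth) = 12; quarter tied to eighth (quarter + eighth) = 12; eighth tied to sixteenth (eighth + sixteenth) = 6; dotted quarter note = 12; sixteenth tied to thirty-second (sixteenth + thirty-second) = 3.
Total: 12 + 12 + 6 + 12 + 3 = 45.
45 ÷ 6 = 7.5 beats.

7.5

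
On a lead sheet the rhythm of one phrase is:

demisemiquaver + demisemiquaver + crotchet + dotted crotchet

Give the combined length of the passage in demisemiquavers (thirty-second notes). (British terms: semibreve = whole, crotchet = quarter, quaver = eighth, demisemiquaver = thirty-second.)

22

In thirty-second notes: demisemiquaver = 1; demisemiquaver = 1; crotchet = 8; dotted crotchet = 12.
Altogether 1 + 1 + 8 + 12 = 22 thirty-second notes.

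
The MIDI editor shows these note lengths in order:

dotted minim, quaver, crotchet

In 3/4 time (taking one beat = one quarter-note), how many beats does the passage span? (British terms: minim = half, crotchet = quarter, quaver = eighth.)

One quarter-note beat = 2 eighth notes.
Working in eighth notes: dotted minim = 6; quaver = 1; crotchet = 2.
Total: 6 + 1 + 2 = 9.
9 ÷ 2 = 4.5 beats.

4.5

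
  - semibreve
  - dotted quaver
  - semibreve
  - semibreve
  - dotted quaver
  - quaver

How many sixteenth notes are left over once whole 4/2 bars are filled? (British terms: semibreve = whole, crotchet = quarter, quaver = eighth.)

One bar of 4/2 = 32 sixteenth notes.
In sixteenth notes: semibreve = 16; dotted quaver = 3; semibreve = 16; semibreve = 16; dotted quaver = 3; quaver = 2.
Adding: 16 + 3 + 16 + 16 + 3 + 2 = 56.
56 ÷ 32 = 1 complete bar with 24 sixteenth notes remaining.

24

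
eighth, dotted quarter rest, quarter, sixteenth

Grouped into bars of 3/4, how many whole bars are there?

One bar of 3/4 = 12 sixteenth notes.
Convert each value to sixteenth notes: eighth = 2; dotted quarter rest = 6; quarter = 4; sixteenth = 1.
Altogether 2 + 6 + 4 + 1 = 13.
13 ÷ 12 = 1 complete bar with 1 left over.

1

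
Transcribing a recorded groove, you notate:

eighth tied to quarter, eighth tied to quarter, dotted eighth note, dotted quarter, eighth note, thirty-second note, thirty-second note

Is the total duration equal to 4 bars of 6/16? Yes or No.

One bar of 6/16 = 12 thirty-second notes, so 4 bars = 48.
Each duration in thirty-second notes: eighth tied to quarter (eighth + quarter) = 12; eighth tied to quarter (eighth + quarter) = 12; dotted eighth note = 6; dotted quarter = 12; eighth note = 4; thirty-second note = 1; thirty-second note = 1.
Sum: 12 + 12 + 6 + 12 + 4 + 1 + 1 = 48.
48 equals 48, so the answer is Yes.

Yes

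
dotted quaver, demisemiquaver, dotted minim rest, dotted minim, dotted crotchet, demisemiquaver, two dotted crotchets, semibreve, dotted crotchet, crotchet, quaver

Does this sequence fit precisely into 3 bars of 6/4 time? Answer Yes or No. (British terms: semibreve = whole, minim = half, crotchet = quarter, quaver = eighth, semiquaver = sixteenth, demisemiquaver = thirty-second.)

No

One bar of 6/4 = 48 thirty-second notes, so 3 bars = 144.
Working in thirty-second notes: dotted quaver = 6; demisemiquaver = 1; dotted minim rest = 24; dotted minim = 24; dotted crotchet = 12; demisemiquaver = 1; dotted crotchet = 12; dotted crotchet = 12; semibreve = 32; dotted crotchet = 12; crotchet = 8; quaver = 4.
Altogether 6 + 1 + 24 + 24 + 12 + 1 + 12 + 12 + 32 + 12 + 8 + 4 = 148.
148 exceeds 144, so the answer is No.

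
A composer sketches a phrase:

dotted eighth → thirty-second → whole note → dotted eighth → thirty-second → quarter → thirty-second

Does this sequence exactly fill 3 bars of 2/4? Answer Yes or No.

One bar of 2/4 = 16 thirty-second notes, so 3 bars = 48.
In thirty-second notes: dotted eighth = 6; thirty-second = 1; whole note = 32; dotted eighth = 6; thirty-second = 1; quarter = 8; thirty-second = 1.
Total: 6 + 1 + 32 + 6 + 1 + 8 + 1 = 55.
55 exceeds 48, so the answer is No.

No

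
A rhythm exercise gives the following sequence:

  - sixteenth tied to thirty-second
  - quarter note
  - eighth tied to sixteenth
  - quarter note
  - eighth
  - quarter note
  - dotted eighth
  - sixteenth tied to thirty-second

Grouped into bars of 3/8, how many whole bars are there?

3

One bar of 3/8 = 12 thirty-second notes.
Working in thirty-second notes: sixteenth tied to thirty-second (sixteenth + thirty-second) = 3; quarter note = 8; eighth tied to sixteenth (eighth + sixteenth) = 6; quarter note = 8; eighth = 4; quarter note = 8; dotted eighth = 6; sixteenth tied to thirty-second (sixteenth + thirty-second) = 3.
Altogether 3 + 8 + 6 + 8 + 4 + 8 + 6 + 3 = 46.
46 ÷ 12 = 3 complete bars with 10 left over.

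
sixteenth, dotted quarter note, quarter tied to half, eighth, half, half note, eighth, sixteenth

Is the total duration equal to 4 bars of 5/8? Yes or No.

Yes

One bar of 5/8 = 10 sixteenth notes, so 4 bars = 40.
Convert each value to sixteenth notes: sixteenth = 1; dotted quarter note = 6; quarter tied to half (quarter + half) = 12; eighth = 2; half = 8; half note = 8; eighth = 2; sixteenth = 1.
Adding: 1 + 6 + 12 + 2 + 8 + 8 + 2 + 1 = 40.
40 equals 40, so the answer is Yes.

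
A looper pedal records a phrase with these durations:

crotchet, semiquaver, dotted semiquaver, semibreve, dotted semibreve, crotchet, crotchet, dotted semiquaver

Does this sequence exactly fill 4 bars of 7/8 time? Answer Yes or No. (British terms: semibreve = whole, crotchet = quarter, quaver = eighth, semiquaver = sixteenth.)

One bar of 7/8 = 28 thirty-second notes, so 4 bars = 112.
Each duration in thirty-second notes: crotchet = 8; semiquaver = 2; dotted semiquaver = 3; semibreve = 32; dotted semibreve = 48; crotchet = 8; crotchet = 8; dotted semiquaver = 3.
Sum: 8 + 2 + 3 + 32 + 48 + 8 + 8 + 3 = 112.
112 equals 112, so the answer is Yes.

Yes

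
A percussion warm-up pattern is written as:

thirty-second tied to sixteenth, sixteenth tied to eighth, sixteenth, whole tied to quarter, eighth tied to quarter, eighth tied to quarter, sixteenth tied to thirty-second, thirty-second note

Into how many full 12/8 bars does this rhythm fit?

One bar of 12/8 = 48 thirty-second notes.
In thirty-second notes: thirty-second tied to sixteenth (thirty-second + sixteenth) = 3; sixteenth tied to eighth (sixteenth + eighth) = 6; sixteenth = 2; whole tied to quarter (whole + quarter) = 40; eighth tied to quarter (eighth + quarter) = 12; eighth tied to quarter (eighth + quarter) = 12; sixteenth tied to thirty-second (sixteenth + thirty-second) = 3; thirty-second note = 1.
Adding: 3 + 6 + 2 + 40 + 12 + 12 + 3 + 1 = 79.
79 ÷ 48 = 1 complete bar with 31 left over.

1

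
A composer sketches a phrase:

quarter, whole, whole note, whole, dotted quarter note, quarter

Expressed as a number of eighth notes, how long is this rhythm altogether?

Each duration in eighth notes: quarter = 2; whole = 8; whole note = 8; whole = 8; dotted quarter note = 3; quarter = 2.
Sum: 2 + 8 + 8 + 8 + 3 + 2 = 31 eighth notes.

31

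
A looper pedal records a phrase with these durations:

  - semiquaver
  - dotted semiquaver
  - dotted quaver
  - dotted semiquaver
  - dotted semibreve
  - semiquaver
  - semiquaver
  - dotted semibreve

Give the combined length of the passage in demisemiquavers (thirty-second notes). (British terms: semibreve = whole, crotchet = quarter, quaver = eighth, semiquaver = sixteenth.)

114

Convert each value to thirty-second notes: semiquaver = 2; dotted semiquaver = 3; dotted quaver = 6; dotted semiquaver = 3; dotted semibreve = 48; semiquaver = 2; semiquaver = 2; dotted semibreve = 48.
Altogether 2 + 3 + 6 + 3 + 48 + 2 + 2 + 48 = 114 thirty-second notes.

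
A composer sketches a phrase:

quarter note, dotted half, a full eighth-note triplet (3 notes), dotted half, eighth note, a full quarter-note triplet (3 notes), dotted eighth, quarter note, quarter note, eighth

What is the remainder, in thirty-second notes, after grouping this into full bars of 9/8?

One bar of 9/8 = 18 sixteenth notes.
Working in sixteenth notes: quarter note = 4; dotted half = 12; a full eighth-note triplet (3 notes) (three triplet eighths span one quarter) = 4; dotted half = 12; eighth note = 2; a full quarter-note triplet (3 notes) (three triplet quarters span one half) = 8; dotted eighth = 3; quarter note = 4; quarter note = 4; eighth = 2.
Altogether 4 + 12 + 4 + 12 + 2 + 8 + 3 + 4 + 4 + 2 = 55.
55 ÷ 18 = 3 complete bars with 1 sixteenth note remaining = 2 thirty-second notes.

2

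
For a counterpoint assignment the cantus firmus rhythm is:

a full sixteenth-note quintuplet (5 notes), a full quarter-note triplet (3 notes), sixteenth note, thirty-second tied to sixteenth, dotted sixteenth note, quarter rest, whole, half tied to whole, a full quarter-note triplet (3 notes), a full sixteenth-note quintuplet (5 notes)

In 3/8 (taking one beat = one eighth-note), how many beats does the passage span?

One eighth-note beat = 4 thirty-second notes.
Convert each value to thirty-second notes: a full sixteenth-note quintuplet (5 notes) (five quintuplet sixteenths span one quarter) = 8; a full quarter-note triplet (3 notes) (three triplet quarters span one half) = 16; sixteenth note = 2; thirty-second tied to sixteenth (thirty-second + sixteenth) = 3; dotted sixteenth note = 3; quarter rest = 8; whole = 32; half tied to whole (half + whole) = 48; a full quarter-note triplet (3 notes) (three triplet quarters span one half) = 16; a full sixteenth-note quintuplet (5 notes) (five quintuplet sixteenths span one quarter) = 8.
Adding: 8 + 16 + 2 + 3 + 3 + 8 + 32 + 48 + 16 + 8 = 144.
144 ÷ 4 = 36 beats.

36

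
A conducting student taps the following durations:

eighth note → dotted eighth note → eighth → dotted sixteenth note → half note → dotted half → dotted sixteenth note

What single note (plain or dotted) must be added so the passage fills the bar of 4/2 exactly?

eighth note

The bar of 4/2 = 64 thirty-second notes.
Working in thirty-second notes: eighth note = 4; dotted eighth note = 6; eighth = 4; dotted sixteenth note = 3; half note = 16; dotted half = 24; dotted sixteenth note = 3.
Total: 4 + 6 + 4 + 3 + 16 + 24 + 3 = 60.
Remaining: 64 − 60 = 4 thirty-second notes, which is a eighth note.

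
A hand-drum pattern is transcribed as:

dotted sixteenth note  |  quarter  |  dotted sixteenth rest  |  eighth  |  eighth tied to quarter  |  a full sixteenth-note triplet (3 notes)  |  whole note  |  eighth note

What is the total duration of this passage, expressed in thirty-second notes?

In thirty-second notes: dotted sixteenth note = 3; quarter = 8; dotted sixteenth rest = 3; eighth = 4; eighth tied to quarter (eighth + quarter) = 12; a full sixteenth-note triplet (3 notes) (three triplet sixteenths span one eighth) = 4; whole note = 32; eighth note = 4.
Total: 3 + 8 + 3 + 4 + 12 + 4 + 32 + 4 = 70 thirty-second notes.

70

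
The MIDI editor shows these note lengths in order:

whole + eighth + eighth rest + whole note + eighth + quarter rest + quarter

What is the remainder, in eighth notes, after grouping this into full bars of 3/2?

11

One bar of 3/2 = 12 eighth notes.
In eighth notes: whole = 8; eighth = 1; eighth rest = 1; whole note = 8; eighth = 1; quarter rest = 2; quarter = 2.
Sum: 8 + 1 + 1 + 8 + 1 + 2 + 2 = 23.
23 ÷ 12 = 1 complete bar with 11 eighth notes remaining.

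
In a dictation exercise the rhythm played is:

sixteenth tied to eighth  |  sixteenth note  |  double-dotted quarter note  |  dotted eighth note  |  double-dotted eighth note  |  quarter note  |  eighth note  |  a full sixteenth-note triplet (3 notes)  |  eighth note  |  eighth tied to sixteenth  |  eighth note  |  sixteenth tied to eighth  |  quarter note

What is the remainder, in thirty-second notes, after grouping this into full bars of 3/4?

7

One bar of 3/4 = 24 thirty-second notes.
Convert each value to thirty-second notes: sixteenth tied to eighth (sixteenth + eighth) = 6; sixteenth note = 2; double-dotted quarter note = 14; dotted eighth note = 6; double-dotted eighth note = 7; quarter note = 8; eighth note = 4; a full sixteenth-note triplet (3 notes) (three triplet sixteenths span one eighth) = 4; eighth note = 4; eighth tied to sixteenth (eighth + sixteenth) = 6; eighth note = 4; sixteenth tied to eighth (sixteenth + eighth) = 6; quarter note = 8.
Altogether 6 + 2 + 14 + 6 + 7 + 8 + 4 + 4 + 4 + 6 + 4 + 6 + 8 = 79.
79 ÷ 24 = 3 complete bars with 7 thirty-second notes remaining.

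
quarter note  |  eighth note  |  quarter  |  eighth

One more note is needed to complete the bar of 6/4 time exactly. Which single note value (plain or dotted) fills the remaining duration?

dotted half note

The bar of 6/4 = 12 eighth notes.
Convert each value to eighth notes: quarter note = 2; eighth note = 1; quarter = 2; eighth = 1.
Sum: 2 + 1 + 2 + 1 = 6.
Remaining: 12 − 6 = 6 eighth notes, which is a dotted half note.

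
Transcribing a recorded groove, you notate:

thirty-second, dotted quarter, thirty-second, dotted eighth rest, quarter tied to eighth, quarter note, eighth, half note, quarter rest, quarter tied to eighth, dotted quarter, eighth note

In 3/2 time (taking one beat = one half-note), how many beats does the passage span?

One half-note beat = 16 thirty-second notes.
Convert each value to thirty-second notes: thirty-second = 1; dotted quarter = 12; thirty-second = 1; dotted eighth rest = 6; quarter tied to eighth (quarter + eighth) = 12; quarter note = 8; eighth = 4; half note = 16; quarter rest = 8; quarter tied to eighth (quarter + eighth) = 12; dotted quarter = 12; eighth note = 4.
Sum: 1 + 12 + 1 + 6 + 12 + 8 + 4 + 16 + 8 + 12 + 12 + 4 = 96.
96 ÷ 16 = 6 beats.

6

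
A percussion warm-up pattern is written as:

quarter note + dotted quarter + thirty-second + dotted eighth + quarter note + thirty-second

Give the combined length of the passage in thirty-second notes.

36

Each duration in thirty-second notes: quarter note = 8; dotted quarter = 12; thirty-second = 1; dotted eighth = 6; quarter note = 8; thirty-second = 1.
Altogether 8 + 12 + 1 + 6 + 8 + 1 = 36 thirty-second notes.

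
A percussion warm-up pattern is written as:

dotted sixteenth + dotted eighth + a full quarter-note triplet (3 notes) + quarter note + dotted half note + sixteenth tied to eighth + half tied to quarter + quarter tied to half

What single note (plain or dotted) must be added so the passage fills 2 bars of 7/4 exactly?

2 bars of 7/4 = 112 thirty-second notes.
Convert each value to thirty-second notes: dotted sixteenth = 3; dotted eighth = 6; a full quarter-note triplet (3 notes) (three triplet quarters span one half) = 16; quarter note = 8; dotted half note = 24; sixteenth tied to eighth (sixteenth + eighth) = 6; half tied to quarter (half + quarter) = 24; quarter tied to half (quarter + half) = 24.
Sum: 3 + 6 + 16 + 8 + 24 + 6 + 24 + 24 = 111.
Remaining: 112 − 111 = 1 thirty-second note, which is a thirty-second note.

thirty-second note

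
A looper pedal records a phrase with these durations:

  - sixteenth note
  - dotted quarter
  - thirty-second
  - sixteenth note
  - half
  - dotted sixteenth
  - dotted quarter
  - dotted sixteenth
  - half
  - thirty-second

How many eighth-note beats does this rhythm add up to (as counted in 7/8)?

17

One eighth-note beat = 4 thirty-second notes.
Express everything in thirty-second notes: sixteenth note = 2; dotted quarter = 12; thirty-second = 1; sixteenth note = 2; half = 16; dotted sixteenth = 3; dotted quarter = 12; dotted sixteenth = 3; half = 16; thirty-second = 1.
Total: 2 + 12 + 1 + 2 + 16 + 3 + 12 + 3 + 16 + 1 = 68.
68 ÷ 4 = 17 beats.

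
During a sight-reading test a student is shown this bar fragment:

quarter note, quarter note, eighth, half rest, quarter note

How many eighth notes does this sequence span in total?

Each duration in eighth notes: quarter note = 2; quarter note = 2; eighth = 1; half rest = 4; quarter note = 2.
Altogether 2 + 2 + 1 + 4 + 2 = 11 eighth notes.

11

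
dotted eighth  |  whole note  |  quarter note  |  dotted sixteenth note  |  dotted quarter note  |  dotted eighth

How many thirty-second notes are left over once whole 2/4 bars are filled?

One bar of 2/4 = 16 thirty-second notes.
Each duration in thirty-second notes: dotted eighth = 6; whole note = 32; quarter note = 8; dotted sixteenth note = 3; dotted quarter note = 12; dotted eighth = 6.
Total: 6 + 32 + 8 + 3 + 12 + 6 = 67.
67 ÷ 16 = 4 complete bars with 3 thirty-second notes remaining.

3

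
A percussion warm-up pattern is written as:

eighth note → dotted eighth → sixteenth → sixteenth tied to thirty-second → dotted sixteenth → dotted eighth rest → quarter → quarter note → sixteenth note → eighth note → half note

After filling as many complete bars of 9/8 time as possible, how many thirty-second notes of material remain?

One bar of 9/8 = 36 thirty-second notes.
Working in thirty-second notes: eighth note = 4; dotted eighth = 6; sixteenth = 2; sixteenth tied to thirty-second (sixteenth + thirty-second) = 3; dotted sixteenth = 3; dotted eighth rest = 6; quarter = 8; quarter note = 8; sixteenth note = 2; eighth note = 4; half note = 16.
Adding: 4 + 6 + 2 + 3 + 3 + 6 + 8 + 8 + 2 + 4 + 16 = 62.
62 ÷ 36 = 1 complete bar with 26 thirty-second notes remaining.

26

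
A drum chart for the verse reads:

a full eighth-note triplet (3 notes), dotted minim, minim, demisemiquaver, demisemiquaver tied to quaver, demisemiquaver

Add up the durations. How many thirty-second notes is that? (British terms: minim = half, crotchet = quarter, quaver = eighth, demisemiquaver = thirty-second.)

55

Convert each value to thirty-second notes: a full eighth-note triplet (3 notes) (three triplet eighths span one quarter) = 8; dotted minim = 24; minim = 16; demisemiquaver = 1; demisemiquaver tied to quaver (demisemiquaver + quaver) = 5; demisemiquaver = 1.
Total: 8 + 24 + 16 + 1 + 5 + 1 = 55 thirty-second notes.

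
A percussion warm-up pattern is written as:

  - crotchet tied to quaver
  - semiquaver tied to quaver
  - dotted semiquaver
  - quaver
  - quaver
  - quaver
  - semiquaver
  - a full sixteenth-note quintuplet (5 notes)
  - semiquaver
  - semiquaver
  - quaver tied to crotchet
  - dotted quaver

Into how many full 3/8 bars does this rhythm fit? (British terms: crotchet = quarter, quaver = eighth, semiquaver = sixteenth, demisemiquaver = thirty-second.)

5

One bar of 3/8 = 12 thirty-second notes.
Each duration in thirty-second notes: crotchet tied to quaver (crotchet + quaver) = 12; semiquaver tied to quaver (semiquaver + quaver) = 6; dotted semiquaver = 3; quaver = 4; quaver = 4; quaver = 4; semiquaver = 2; a full sixteenth-note quintuplet (5 notes) (five quintuplet sixteenths span one quarter) = 8; semiquaver = 2; semiquaver = 2; quaver tied to crotchet (quaver + crotchet) = 12; dotted quaver = 6.
Total: 12 + 6 + 3 + 4 + 4 + 4 + 2 + 8 + 2 + 2 + 12 + 6 = 65.
65 ÷ 12 = 5 complete bars with 5 left over.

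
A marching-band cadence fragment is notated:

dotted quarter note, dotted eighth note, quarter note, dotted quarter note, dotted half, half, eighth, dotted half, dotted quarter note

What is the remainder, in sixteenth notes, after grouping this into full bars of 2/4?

One bar of 2/4 = 8 sixteenth notes.
In sixteenth notes: dotted quarter note = 6; dotted eighth note = 3; quarter note = 4; dotted quarter note = 6; dotted half = 12; half = 8; eighth = 2; dotted half = 12; dotted quarter note = 6.
Total: 6 + 3 + 4 + 6 + 12 + 8 + 2 + 12 + 6 = 59.
59 ÷ 8 = 7 complete bars with 3 sixteenth notes remaining.

3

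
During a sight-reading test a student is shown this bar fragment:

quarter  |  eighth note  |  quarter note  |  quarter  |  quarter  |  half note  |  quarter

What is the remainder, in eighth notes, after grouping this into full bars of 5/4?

One bar of 5/4 = 10 eighth notes.
Express everything in eighth notes: quarter = 2; eighth note = 1; quarter note = 2; quarter = 2; quarter = 2; half note = 4; quarter = 2.
Adding: 2 + 1 + 2 + 2 + 2 + 4 + 2 = 15.
15 ÷ 10 = 1 complete bar with 5 eighth notes remaining.

5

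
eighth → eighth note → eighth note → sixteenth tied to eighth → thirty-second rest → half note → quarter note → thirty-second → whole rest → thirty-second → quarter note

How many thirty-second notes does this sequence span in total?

85

Each duration in thirty-second notes: eighth = 4; eighth note = 4; eighth note = 4; sixteenth tied to eighth (sixteenth + eighth) = 6; thirty-second rest = 1; half note = 16; quarter note = 8; thirty-second = 1; whole rest = 32; thirty-second = 1; quarter note = 8.
Adding: 4 + 4 + 4 + 6 + 1 + 16 + 8 + 1 + 32 + 1 + 8 = 85 thirty-second notes.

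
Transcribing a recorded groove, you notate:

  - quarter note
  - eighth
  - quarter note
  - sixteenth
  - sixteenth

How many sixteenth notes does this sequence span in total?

Convert each value to sixteenth notes: quarter note = 4; eighth = 2; quarter note = 4; sixteenth = 1; sixteenth = 1.
Adding: 4 + 2 + 4 + 1 + 1 = 12 sixteenth notes.

12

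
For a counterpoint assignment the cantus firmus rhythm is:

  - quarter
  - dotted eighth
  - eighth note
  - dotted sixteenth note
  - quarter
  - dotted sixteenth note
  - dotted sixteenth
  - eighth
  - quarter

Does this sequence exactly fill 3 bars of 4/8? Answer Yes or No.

No

One bar of 4/8 = 16 thirty-second notes, so 3 bars = 48.
In thirty-second notes: quarter = 8; dotted eighth = 6; eighth note = 4; dotted sixteenth note = 3; quarter = 8; dotted sixteenth note = 3; dotted sixteenth = 3; eighth = 4; quarter = 8.
Sum: 8 + 6 + 4 + 3 + 8 + 3 + 3 + 4 + 8 = 47.
47 falls short of 48, so the answer is No.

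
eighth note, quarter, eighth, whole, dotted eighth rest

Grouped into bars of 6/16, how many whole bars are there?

One bar of 6/16 = 6 sixteenth notes.
Express everything in sixteenth notes: eighth note = 2; quarter = 4; eighth = 2; whole = 16; dotted eighth rest = 3.
Total: 2 + 4 + 2 + 16 + 3 = 27.
27 ÷ 6 = 4 complete bars with 3 left over.

4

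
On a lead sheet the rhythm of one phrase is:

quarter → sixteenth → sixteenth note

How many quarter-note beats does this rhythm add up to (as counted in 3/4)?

One quarter-note beat = 4 sixteenth notes.
Convert each value to sixteenth notes: quarter = 4; sixteenth = 1; sixteenth note = 1.
Adding: 4 + 1 + 1 = 6.
6 ÷ 4 = 1.5 beats.

1.5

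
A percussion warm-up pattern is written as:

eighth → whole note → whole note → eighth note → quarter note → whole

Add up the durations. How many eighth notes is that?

Working in eighth notes: eighth = 1; whole note = 8; whole note = 8; eighth note = 1; quarter note = 2; whole = 8.
Adding: 1 + 8 + 8 + 1 + 2 + 8 = 28 eighth notes.

28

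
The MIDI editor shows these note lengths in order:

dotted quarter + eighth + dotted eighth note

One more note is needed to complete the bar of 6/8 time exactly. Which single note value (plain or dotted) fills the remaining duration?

sixteenth note

The bar of 6/8 = 12 sixteenth notes.
Working in sixteenth notes: dotted quarter = 6; eighth = 2; dotted eighth note = 3.
Total: 6 + 2 + 3 = 11.
Remaining: 12 − 11 = 1 sixteenth note, which is a sixteenth note.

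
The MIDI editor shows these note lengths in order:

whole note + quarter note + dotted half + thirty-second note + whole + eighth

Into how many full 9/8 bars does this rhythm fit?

2

One bar of 9/8 = 36 thirty-second notes.
Each duration in thirty-second notes: whole note = 32; quarter note = 8; dotted half = 24; thirty-second note = 1; whole = 32; eighth = 4.
Sum: 32 + 8 + 24 + 1 + 32 + 4 = 101.
101 ÷ 36 = 2 complete bars with 29 left over.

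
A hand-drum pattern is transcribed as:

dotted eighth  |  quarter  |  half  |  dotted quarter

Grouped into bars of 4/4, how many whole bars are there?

1

One bar of 4/4 = 16 sixteenth notes.
In sixteenth notes: dotted eighth = 3; quarter = 4; half = 8; dotted quarter = 6.
Total: 3 + 4 + 8 + 6 = 21.
21 ÷ 16 = 1 complete bar with 5 left over.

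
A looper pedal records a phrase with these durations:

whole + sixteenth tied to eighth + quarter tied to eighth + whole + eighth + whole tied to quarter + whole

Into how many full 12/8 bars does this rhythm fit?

3

One bar of 12/8 = 24 sixteenth notes.
Working in sixteenth notes: whole = 16; sixteenth tied to eighth (sixteenth + eighth) = 3; quarter tied to eighth (quarter + eighth) = 6; whole = 16; eighth = 2; whole tied to quarter (whole + quarter) = 20; whole = 16.
Total: 16 + 3 + 6 + 16 + 2 + 20 + 16 = 79.
79 ÷ 24 = 3 complete bars with 7 left over.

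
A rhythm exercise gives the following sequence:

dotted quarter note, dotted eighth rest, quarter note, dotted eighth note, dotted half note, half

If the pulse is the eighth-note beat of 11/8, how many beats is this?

One eighth-note beat = 2 sixteenth notes.
In sixteenth notes: dotted quarter note = 6; dotted eighth rest = 3; quarter note = 4; dotted eighth note = 3; dotted half note = 12; half = 8.
Sum: 6 + 3 + 4 + 3 + 12 + 8 = 36.
36 ÷ 2 = 18 beats.

18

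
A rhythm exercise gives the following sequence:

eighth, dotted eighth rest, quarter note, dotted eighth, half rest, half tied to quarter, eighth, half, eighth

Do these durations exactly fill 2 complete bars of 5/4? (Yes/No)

No

One bar of 5/4 = 20 sixteenth notes, so 2 bars = 40.
Convert each value to sixteenth notes: eighth = 2; dotted eighth rest = 3; quarter note = 4; dotted eighth = 3; half rest = 8; half tied to quarter (half + quarter) = 12; eighth = 2; half = 8; eighth = 2.
Total: 2 + 3 + 4 + 3 + 8 + 12 + 2 + 8 + 2 = 44.
44 exceeds 40, so the answer is No.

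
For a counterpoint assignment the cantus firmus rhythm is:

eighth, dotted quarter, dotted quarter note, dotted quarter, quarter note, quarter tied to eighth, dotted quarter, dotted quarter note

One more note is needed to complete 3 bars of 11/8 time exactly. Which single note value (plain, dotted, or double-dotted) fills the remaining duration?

3 bars of 11/8 = 33 eighth notes.
Each duration in eighth notes: eighth = 1; dotted quarter = 3; dotted quarter note = 3; dotted quarter = 3; quarter note = 2; quarter tied to eighth (quarter + eighth) = 3; dotted quarter = 3; dotted quarter note = 3.
Total: 1 + 3 + 3 + 3 + 2 + 3 + 3 + 3 = 21.
Remaining: 33 − 21 = 12 eighth notes, which is a dotted whole note.

dotted whole note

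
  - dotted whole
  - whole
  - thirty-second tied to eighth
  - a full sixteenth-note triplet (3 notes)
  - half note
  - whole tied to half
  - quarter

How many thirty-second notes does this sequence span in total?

In thirty-second notes: dotted whole = 48; whole = 32; thirty-second tied to eighth (thirty-second + eighth) = 5; a full sixteenth-note triplet (3 notes) (three triplet sixteenths span one eighth) = 4; half note = 16; whole tied to half (whole + half) = 48; quarter = 8.
Adding: 48 + 32 + 5 + 4 + 16 + 48 + 8 = 161 thirty-second notes.

161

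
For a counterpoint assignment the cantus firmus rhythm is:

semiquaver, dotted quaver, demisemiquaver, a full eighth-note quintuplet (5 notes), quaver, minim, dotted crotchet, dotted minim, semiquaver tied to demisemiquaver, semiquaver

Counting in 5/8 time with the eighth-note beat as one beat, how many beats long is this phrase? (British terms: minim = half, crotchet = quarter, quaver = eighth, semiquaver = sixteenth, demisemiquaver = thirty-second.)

21.5

One eighth-note beat = 4 thirty-second notes.
Working in thirty-second notes: semiquaver = 2; dotted quaver = 6; demisemiquaver = 1; a full eighth-note quintuplet (5 notes) (five quintuplet eighths span one half) = 16; quaver = 4; minim = 16; dotted crotchet = 12; dotted minim = 24; semiquaver tied to demisemiquaver (semiquaver + demisemiquaver) = 3; semiquaver = 2.
Sum: 2 + 6 + 1 + 16 + 4 + 16 + 12 + 24 + 3 + 2 = 86.
86 ÷ 4 = 21.5 beats.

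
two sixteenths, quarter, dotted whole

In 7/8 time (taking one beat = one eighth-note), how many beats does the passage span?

One eighth-note beat = 2 sixteenth notes.
Working in sixteenth notes: sixteenth = 1; sixteenth = 1; quarter = 4; dotted whole = 24.
Adding: 1 + 1 + 4 + 24 = 30.
30 ÷ 2 = 15 beats.

15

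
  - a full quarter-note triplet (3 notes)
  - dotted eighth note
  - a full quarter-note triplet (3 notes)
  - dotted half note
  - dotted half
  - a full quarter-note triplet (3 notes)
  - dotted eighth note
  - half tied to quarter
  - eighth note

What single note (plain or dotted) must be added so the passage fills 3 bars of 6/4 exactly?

3 bars of 6/4 = 72 sixteenth notes.
Working in sixteenth notes: a full quarter-note triplet (3 notes) (three triplet quarters span one half) = 8; dotted eighth note = 3; a full quarter-note triplet (3 notes) (three triplet quarters span one half) = 8; dotted half note = 12; dotted half = 12; a full quarter-note triplet (3 notes) (three triplet quarters span one half) = 8; dotted eighth note = 3; half tied to quarter (half + quarter) = 12; eighth note = 2.
Sum: 8 + 3 + 8 + 12 + 12 + 8 + 3 + 12 + 2 = 68.
Remaining: 72 − 68 = 4 sixteenth notes, which is a quarter note.

quarter note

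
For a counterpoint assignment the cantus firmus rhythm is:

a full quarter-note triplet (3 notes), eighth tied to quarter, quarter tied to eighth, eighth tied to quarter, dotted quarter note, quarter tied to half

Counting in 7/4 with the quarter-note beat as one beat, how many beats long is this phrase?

One quarter-note beat = 2 eighth notes.
Express everything in eighth notes: a full quarter-note triplet (3 notes) (three triplet quarters span one half) = 4; eighth tied to quarter (eighth + quarter) = 3; quarter tied to eighth (quarter + eighth) = 3; eighth tied to quarter (eighth + quarter) = 3; dotted quarter note = 3; quarter tied to half (quarter + half) = 6.
Total: 4 + 3 + 3 + 3 + 3 + 6 = 22.
22 ÷ 2 = 11 beats.

11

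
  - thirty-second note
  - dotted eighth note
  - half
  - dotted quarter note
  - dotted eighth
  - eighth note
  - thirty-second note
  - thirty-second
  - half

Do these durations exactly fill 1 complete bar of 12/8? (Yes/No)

No

One bar of 12/8 = 48 thirty-second notes.
In thirty-second notes: thirty-second note = 1; dotted eighth note = 6; half = 16; dotted quarter note = 12; dotted eighth = 6; eighth note = 4; thirty-second note = 1; thirty-second = 1; half = 16.
Adding: 1 + 6 + 16 + 12 + 6 + 4 + 1 + 1 + 16 = 63.
63 exceeds 48, so the answer is No.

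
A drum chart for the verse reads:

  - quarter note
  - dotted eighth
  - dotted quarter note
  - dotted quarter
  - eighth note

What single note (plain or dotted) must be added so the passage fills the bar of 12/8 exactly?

dotted eighth note

The bar of 12/8 = 24 sixteenth notes.
Express everything in sixteenth notes: quarter note = 4; dotted eighth = 3; dotted quarter note = 6; dotted quarter = 6; eighth note = 2.
Adding: 4 + 3 + 6 + 6 + 2 = 21.
Remaining: 24 − 21 = 3 sixteenth notes, which is a dotted eighth note.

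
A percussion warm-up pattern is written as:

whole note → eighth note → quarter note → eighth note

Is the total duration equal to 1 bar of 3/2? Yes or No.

One bar of 3/2 = 12 eighth notes.
Express everything in eighth notes: whole note = 8; eighth note = 1; quarter note = 2; eighth note = 1.
Sum: 8 + 1 + 2 + 1 = 12.
12 equals 12, so the answer is Yes.

Yes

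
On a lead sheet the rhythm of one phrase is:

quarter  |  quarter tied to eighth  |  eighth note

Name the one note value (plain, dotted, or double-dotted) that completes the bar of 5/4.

The bar of 5/4 = 10 eighth notes.
In eighth notes: quarter = 2; quarter tied to eighth (quarter + eighth) = 3; eighth note = 1.
Altogether 2 + 3 + 1 = 6.
Remaining: 10 − 6 = 4 eighth notes, which is a half note.

half note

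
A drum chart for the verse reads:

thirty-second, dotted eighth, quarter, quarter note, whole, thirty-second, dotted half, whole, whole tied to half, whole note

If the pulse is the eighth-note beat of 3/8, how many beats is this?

One eighth-note beat = 4 thirty-second notes.
Each duration in thirty-second notes: thirty-second = 1; dotted eighth = 6; quarter = 8; quarter note = 8; whole = 32; thirty-second = 1; dotted half = 24; whole = 32; whole tied to half (whole + half) = 48; whole note = 32.
Adding: 1 + 6 + 8 + 8 + 32 + 1 + 24 + 32 + 48 + 32 = 192.
192 ÷ 4 = 48 beats.

48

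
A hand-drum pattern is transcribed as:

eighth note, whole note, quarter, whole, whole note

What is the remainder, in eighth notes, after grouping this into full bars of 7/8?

6

One bar of 7/8 = 7 eighth notes.
Each duration in eighth notes: eighth note = 1; whole note = 8; quarter = 2; whole = 8; whole note = 8.
Altogether 1 + 8 + 2 + 8 + 8 = 27.
27 ÷ 7 = 3 complete bars with 6 eighth notes remaining.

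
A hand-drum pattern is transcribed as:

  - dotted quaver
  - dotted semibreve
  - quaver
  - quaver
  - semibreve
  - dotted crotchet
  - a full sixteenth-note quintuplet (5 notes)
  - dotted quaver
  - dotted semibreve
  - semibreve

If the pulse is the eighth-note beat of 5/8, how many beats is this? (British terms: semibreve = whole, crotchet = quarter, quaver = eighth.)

One eighth-note beat = 2 sixteenth notes.
In sixteenth notes: dotted quaver = 3; dotted semibreve = 24; quaver = 2; quaver = 2; semibreve = 16; dotted crotchet = 6; a full sixteenth-note quintuplet (5 notes) (five quintuplet sixteenths span one quarter) = 4; dotted quaver = 3; dotted semibreve = 24; semibreve = 16.
Total: 3 + 24 + 2 + 2 + 16 + 6 + 4 + 3 + 24 + 16 = 100.
100 ÷ 2 = 50 beats.

50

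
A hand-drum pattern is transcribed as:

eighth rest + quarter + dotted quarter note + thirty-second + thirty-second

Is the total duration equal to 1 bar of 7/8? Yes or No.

One bar of 7/8 = 28 thirty-second notes.
Express everything in thirty-second notes: eighth rest = 4; quarter = 8; dotted quarter note = 12; thirty-second = 1; thirty-second = 1.
Adding: 4 + 8 + 12 + 1 + 1 = 26.
26 falls short of 28, so the answer is No.

No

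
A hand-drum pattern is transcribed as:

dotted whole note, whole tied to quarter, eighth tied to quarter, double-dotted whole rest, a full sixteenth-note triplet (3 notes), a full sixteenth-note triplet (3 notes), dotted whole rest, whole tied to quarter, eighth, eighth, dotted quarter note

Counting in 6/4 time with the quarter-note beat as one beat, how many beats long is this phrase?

One quarter-note beat = 2 eighth notes.
Express everything in eighth notes: dotted whole note = 12; whole tied to quarter (whole + quarter) = 10; eighth tied to quarter (eighth + quarter) = 3; double-dotted whole rest = 14; a full sixteenth-note triplet (3 notes) (three triplet sixteenths span one eighth) = 1; a full sixteenth-note triplet (3 notes) (three triplet sixteenths span one eighth) = 1; dotted whole rest = 12; whole tied to quarter (whole + quarter) = 10; eighth = 1; eighth = 1; dotted quarter note = 3.
Altogether 12 + 10 + 3 + 14 + 1 + 1 + 12 + 10 + 1 + 1 + 3 = 68.
68 ÷ 2 = 34 beats.

34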